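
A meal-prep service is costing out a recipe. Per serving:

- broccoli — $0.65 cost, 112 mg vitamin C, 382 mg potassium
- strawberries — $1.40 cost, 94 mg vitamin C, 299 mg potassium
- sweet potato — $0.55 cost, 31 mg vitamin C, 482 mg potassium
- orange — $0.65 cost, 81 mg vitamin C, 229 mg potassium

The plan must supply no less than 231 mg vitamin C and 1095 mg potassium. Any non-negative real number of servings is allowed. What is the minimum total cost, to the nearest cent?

$1.64

broccoli only: max(231/112, 1095/382) = 2.866 servings → $1.86.
strawberries only: max(231/94, 1095/299) = 3.662 servings → $5.13.
sweet potato only: max(231/31, 1095/482) = 7.452 servings → $4.10.
orange only: max(231/81, 1095/229) = 4.782 servings → $3.11.
broccoli + strawberries with both targets exact would need a negative amount; discard.
broccoli + sweet potato with both tight: 1.837 servings and 0.8162 servings → $1.64.
broccoli + orange: intersection lies outside the first quadrant.
strawberries + sweet potato with both tight: 2.148 servings and 0.9396 servings → $3.52.
strawberries + orange: intersection lies outside the first quadrant.
sweet potato + orange with both tight: 1.121 servings and 2.423 servings → $2.19.
The minimum over all feasible corners is $1.64.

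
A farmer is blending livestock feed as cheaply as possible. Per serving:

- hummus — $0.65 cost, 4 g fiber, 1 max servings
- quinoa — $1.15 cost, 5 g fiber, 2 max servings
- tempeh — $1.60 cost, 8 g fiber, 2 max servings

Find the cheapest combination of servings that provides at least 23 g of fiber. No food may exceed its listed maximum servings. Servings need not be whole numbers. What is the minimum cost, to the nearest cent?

Cost per g of fiber: hummus $0.1625, tempeh $0.2000, quinoa $0.2300.
Take 1 serving of hummus: +4.0 g fiber for $0.65 (total $0.65, still need 19.0 g).
Take 2 servings of tempeh: +16.0 g fiber for $3.20 (total $3.85, still need 3.0 g).
Take 0.6 servings of quinoa: +3.0 g fiber for $0.69 (total $4.54, still need 0.0 g).
Filling from the cheapest source first is optimal under one linear minimum: $4.54.

$4.54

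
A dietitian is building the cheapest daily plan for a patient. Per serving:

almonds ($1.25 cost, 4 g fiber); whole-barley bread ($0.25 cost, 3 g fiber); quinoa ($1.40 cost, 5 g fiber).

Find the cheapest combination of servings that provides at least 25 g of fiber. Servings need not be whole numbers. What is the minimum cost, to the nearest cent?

Cost per g of fiber: whole-barley bread $0.0833, quinoa $0.2800, almonds $0.3125.
With no serving limits, use only whole-barley bread: 25 g / 3 g = 8.333 servings × $0.25 = $2.08.

$2.08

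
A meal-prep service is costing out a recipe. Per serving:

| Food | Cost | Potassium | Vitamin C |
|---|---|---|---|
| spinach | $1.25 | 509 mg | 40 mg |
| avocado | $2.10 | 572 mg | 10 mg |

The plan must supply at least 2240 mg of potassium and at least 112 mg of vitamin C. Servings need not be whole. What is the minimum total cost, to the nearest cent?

$5.50

Two binding constraints pin down two serving amounts, so the optimal mix uses at most two foods. The candidates are each food alone (scaled to the tighter of potassium/vitamin C) and each pair with both constraints tight.
spinach only: max(2240/509, 112/40) = 4.401 servings → $5.50.
avocado only: max(2240/572, 112/10) = 11.2 servings → $23.52.
spinach + avocado with both tight: 2.342 servings and 1.832 servings → $6.77.
So the least-cost plan costs $5.50.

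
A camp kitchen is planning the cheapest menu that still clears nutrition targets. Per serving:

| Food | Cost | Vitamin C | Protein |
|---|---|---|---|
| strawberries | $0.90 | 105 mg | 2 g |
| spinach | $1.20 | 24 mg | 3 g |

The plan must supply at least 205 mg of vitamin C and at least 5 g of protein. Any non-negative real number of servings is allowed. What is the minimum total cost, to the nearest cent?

$2.19

This is a tiny linear program; its minimum lies at a vertex of the feasible set. List the vertices and price them.
strawberries only: max(205/105, 5/2) = 2.5 servings → $2.25.
spinach only: max(205/24, 5/3) = 8.542 servings → $10.25.
strawberries + spinach with both tight: 1.854 servings and 0.4307 servings → $2.19.
So the least-cost plan costs $2.19.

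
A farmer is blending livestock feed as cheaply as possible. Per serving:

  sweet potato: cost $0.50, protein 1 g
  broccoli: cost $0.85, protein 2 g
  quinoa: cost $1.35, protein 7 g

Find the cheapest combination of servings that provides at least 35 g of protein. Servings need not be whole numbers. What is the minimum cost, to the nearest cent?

$6.75

Cost per g of protein: quinoa $0.1929, broccoli $0.4250, sweet potato $0.5000.
With no serving limits, use only quinoa: 35 g / 7 g = 5 servings × $1.35 = $6.75.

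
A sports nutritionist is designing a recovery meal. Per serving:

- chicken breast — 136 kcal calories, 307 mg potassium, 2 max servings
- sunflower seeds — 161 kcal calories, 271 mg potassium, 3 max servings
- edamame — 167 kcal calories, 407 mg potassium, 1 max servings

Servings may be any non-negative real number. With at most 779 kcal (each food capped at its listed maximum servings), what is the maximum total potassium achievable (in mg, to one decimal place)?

Potassium per kcal: edamame 2.437, chicken breast 2.257, sunflower seeds 1.683.
Take 1 serving of edamame: uses 167 kcal, +407.0 mg potassium (running total 407.0 mg).
Take 2 servings of chicken breast: uses 272 kcal, +614.0 mg potassium (running total 1021.0 mg).
Take 2.112 servings of sunflower seeds: uses 340 kcal, +572.3 mg potassium (running total 1593.3 mg).
Filling greedily by potassium-per-kcal is optimal for one linear limit, giving 1593.3 mg.

1593.3 mg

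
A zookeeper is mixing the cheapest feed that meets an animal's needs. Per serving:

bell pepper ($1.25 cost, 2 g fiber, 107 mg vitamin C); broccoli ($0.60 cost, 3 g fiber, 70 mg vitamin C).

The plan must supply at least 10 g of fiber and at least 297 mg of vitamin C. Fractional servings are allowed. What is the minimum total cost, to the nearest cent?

$2.55

Compare the cost at each extreme point of the feasible region.
bell pepper only: max(10/2, 297/107) = 5 servings → $6.25.
broccoli only: max(10/3, 297/70) = 4.243 servings → $2.55.
bell pepper + broccoli with both tight: 1.055 servings and 2.63 servings → $2.90.
So the least-cost plan costs $2.55.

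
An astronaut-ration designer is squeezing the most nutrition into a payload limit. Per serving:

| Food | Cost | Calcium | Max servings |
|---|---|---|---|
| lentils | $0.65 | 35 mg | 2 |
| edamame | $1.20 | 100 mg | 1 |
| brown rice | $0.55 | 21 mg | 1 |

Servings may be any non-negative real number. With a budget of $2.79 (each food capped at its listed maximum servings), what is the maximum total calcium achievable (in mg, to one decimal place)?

181.1 mg

Calcium per dollar: edamame 83.33, lentils 53.85, brown rice 38.18.
Take 1 serving of edamame: spends $1.20, +100.0 mg calcium (running total 100.0 mg).
Take 2 servings of lentils: spends $1.30, +70.0 mg calcium (running total 170.0 mg).
Take 0.5273 servings of brown rice: spends $0.29, +11.1 mg calcium (running total 181.1 mg).
Greedy by best ratio exhausts the cost allowance optimally: 181.1 mg.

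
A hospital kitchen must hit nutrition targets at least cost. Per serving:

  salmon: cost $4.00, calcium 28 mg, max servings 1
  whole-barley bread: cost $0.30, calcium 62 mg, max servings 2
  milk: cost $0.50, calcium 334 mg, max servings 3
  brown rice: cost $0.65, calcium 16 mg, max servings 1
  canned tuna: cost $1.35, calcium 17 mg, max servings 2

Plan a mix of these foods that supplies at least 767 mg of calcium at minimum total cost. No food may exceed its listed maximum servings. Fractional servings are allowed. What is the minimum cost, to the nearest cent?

Cost per mg of calcium: milk $0.0015, whole-barley bread $0.0048, brown rice $0.0406, canned tuna $0.0794, salmon $0.1429.
Take 2.296 servings of milk: +767.0 mg calcium for $1.15 (total $1.15, still need 0.0 mg).
Greedy by cheapest-per-mg is optimal for a single linear constraint, so the minimum cost is $1.15.

$1.15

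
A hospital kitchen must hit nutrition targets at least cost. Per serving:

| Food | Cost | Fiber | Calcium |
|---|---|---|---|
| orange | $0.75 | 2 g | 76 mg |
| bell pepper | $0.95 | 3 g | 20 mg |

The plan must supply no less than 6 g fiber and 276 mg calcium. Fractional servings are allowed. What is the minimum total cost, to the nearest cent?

$2.72

Compare the cost at each extreme point of the feasible region.
orange only: max(6/2, 276/76) = 3.632 servings → $2.72.
bell pepper only: max(6/3, 276/20) = 13.8 servings → $13.11.
orange + bell pepper: intersection lies outside the first quadrant.
Cheapest feasible corner: $2.72.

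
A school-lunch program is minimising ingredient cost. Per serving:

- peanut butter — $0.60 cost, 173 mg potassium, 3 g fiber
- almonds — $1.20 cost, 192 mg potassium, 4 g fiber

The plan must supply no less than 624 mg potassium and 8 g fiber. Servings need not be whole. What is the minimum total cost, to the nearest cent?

Check every corner: each single food scaled to meet both minima, and each pair solved so both constraints bind.
peanut butter only: max(624/173, 8/3) = 3.607 servings → $2.16.
almonds only: max(624/192, 8/4) = 3.25 servings → $3.90.
peanut butter + almonds: the both-tight solution has a negative serving — not a feasible corner.
So the least-cost plan costs $2.16.

$2.16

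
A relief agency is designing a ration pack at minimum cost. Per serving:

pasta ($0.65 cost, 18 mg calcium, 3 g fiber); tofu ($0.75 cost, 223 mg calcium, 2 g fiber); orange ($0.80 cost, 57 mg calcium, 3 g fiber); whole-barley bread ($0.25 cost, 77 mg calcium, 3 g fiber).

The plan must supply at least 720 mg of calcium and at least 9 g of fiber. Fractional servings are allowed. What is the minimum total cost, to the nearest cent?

$2.34

pasta only: max(720/18, 9/3) = 40 servings → $26.00.
tofu only: max(720/223, 9/2) = 4.5 servings → $3.38.
orange only: max(720/57, 9/3) = 12.63 servings → $10.11.
whole-barley bread only: max(720/77, 9/3) = 9.351 servings → $2.34.
pasta + tofu with both tight: 0.8957 servings and 3.156 servings → $2.95.
pasta + orange: intersection lies outside the first quadrant.
pasta + whole-barley bread: the both-tight solution has a negative serving — not a feasible corner.
tofu + orange with both tight: 2.968 servings and 1.022 servings → $3.04.
tofu + whole-barley bread with both tight: 2.849 servings and 1.101 servings → $2.41.
orange + whole-barley bread: intersection lies outside the first quadrant.
Cheapest feasible corner: $2.34.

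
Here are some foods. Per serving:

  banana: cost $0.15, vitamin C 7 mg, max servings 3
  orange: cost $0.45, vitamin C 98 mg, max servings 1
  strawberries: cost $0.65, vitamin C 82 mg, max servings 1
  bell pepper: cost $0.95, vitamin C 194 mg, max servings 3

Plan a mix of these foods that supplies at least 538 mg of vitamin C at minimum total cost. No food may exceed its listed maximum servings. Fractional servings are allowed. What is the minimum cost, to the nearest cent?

$2.60

Cost per mg of vitamin C: orange $0.0046, bell pepper $0.0049, strawberries $0.0079, banana $0.0214.
Take 1 serving of orange: +98.0 mg vitamin C for $0.45 (total $0.45, still need 440.0 mg).
Take 2.268 servings of bell pepper: +440.0 mg vitamin C for $2.15 (total $2.60, still need 0.0 mg).
Greedy by cheapest-per-mg is optimal for a single linear constraint, so the minimum cost is $2.60.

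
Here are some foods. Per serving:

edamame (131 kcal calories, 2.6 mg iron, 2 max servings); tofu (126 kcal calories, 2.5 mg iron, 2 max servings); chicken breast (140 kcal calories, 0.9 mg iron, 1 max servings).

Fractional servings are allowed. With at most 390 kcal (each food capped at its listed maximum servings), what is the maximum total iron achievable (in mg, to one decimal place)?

Iron per kcal: edamame 0.01985, tofu 0.01984, chicken breast 0.006429.
Take 2 servings of edamame: uses 262 kcal, +5.2 mg iron (running total 5.2 mg).
Take 1.016 servings of tofu: uses 128 kcal, +2.5 mg iron (running total 7.7 mg).
Filling greedily by iron-per-kcal is optimal for one linear limit, giving 7.7 mg.

7.7 mg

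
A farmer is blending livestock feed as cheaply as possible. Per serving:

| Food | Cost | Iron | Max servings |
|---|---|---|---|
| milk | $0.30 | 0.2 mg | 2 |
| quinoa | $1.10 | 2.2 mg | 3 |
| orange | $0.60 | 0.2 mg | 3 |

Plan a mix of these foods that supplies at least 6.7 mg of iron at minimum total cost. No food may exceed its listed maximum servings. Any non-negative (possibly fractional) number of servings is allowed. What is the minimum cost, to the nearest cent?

Cost per mg of iron: quinoa $0.5000, milk $1.5000, orange $3.0000.
Take 3 servings of quinoa: +6.6 mg iron for $3.30 (total $3.30, still need 0.1 mg).
Take 0.5 servings of milk: +0.1 mg iron for $0.15 (total $3.45, still need 0.0 mg).
Filling from the cheapest source first is optimal under one linear minimum: $3.45.

$3.45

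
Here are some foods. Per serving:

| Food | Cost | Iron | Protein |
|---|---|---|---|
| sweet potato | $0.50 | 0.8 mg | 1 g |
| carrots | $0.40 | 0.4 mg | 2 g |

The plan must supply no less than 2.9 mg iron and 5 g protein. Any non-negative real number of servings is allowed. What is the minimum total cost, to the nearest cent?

Two binding constraints pin down two serving amounts, so the optimal mix uses at most two foods. The candidates are each food alone (scaled to the tighter of iron/protein) and each pair with both constraints tight.
sweet potato only: max(2.9/0.8, 5/1) = 5 servings → $2.50.
carrots only: max(2.9/0.4, 5/2) = 7.25 servings → $2.90.
sweet potato + carrots with both tight: 3.167 servings and 0.9167 servings → $1.95.
The minimum over all feasible corners is $1.95.

$1.95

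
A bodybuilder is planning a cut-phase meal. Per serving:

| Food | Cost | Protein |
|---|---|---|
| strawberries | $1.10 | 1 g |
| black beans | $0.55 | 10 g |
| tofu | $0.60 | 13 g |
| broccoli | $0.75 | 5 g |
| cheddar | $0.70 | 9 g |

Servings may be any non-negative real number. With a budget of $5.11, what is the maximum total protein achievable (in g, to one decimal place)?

Protein per dollar: tofu 21.67, black beans 18.18, cheddar 12.86, broccoli 6.667, strawberries 0.9091.
With no serving limits, spend the whole cost allowance on tofu: $5.11 / $0.60 × 13 g = 110.7 g.

110.7 g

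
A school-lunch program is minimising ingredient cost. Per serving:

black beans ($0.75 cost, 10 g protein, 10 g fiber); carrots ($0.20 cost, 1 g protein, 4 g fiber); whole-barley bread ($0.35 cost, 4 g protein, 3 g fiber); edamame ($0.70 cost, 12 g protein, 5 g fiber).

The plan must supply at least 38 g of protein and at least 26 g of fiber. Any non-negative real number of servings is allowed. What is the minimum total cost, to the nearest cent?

$2.51

A basic optimal solution has at most two foods positive. Try each food alone and each pair with both targets met exactly.
black beans only: max(38/10, 26/10) = 3.8 servings → $2.85.
carrots only: max(38/1, 26/4) = 38 servings → $7.60.
whole-barley bread only: max(38/4, 26/3) = 9.5 servings → $3.33.
edamame only: max(38/12, 26/5) = 5.2 servings → $3.64.
black beans + carrots: intersection lies outside the first quadrant.
black beans + whole-barley bread with both targets exact would need a negative amount; discard.
black beans + edamame with both tight: 1.743 servings and 1.714 servings → $2.51.
carrots + whole-barley bread: intersection lies outside the first quadrant.
carrots + edamame with both tight: 2.837 servings and 2.93 servings → $2.62.
whole-barley bread + edamame with both tight: 7.625 servings and 0.625 servings → $3.11.
So the least-cost plan costs $2.51.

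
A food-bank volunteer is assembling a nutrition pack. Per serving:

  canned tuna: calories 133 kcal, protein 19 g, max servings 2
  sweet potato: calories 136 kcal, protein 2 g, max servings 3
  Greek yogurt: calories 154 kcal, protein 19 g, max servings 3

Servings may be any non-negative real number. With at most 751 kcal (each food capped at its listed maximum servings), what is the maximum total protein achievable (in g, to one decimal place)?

95.3 g

Protein per kcal: canned tuna 0.1429, Greek yogurt 0.1234, sweet potato 0.01471.
Take 2 servings of canned tuna: uses 266 kcal, +38.0 g protein (running total 38.0 g).
Take 3 servings of Greek yogurt: uses 462 kcal, +57.0 g protein (running total 95.0 g).
Take 0.1691 servings of sweet potato: uses 23 kcal, +0.3 g protein (running total 95.3 g).
Greedy by best ratio exhausts the calories allowance optimally: 95.3 g.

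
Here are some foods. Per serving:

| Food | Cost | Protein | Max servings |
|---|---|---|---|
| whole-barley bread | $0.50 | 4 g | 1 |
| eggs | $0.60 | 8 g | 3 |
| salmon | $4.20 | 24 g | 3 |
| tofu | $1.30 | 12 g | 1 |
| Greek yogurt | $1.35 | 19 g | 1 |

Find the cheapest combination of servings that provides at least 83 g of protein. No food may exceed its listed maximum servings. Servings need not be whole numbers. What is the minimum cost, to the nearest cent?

$9.15

Cost per g of protein: Greek yogurt $0.0711, eggs $0.0750, tofu $0.1083, whole-barley bread $0.1250, salmon $0.1750.
Take 1 serving of Greek yogurt: +19.0 g protein for $1.35 (total $1.35, still need 64.0 g).
Take 3 servings of eggs: +24.0 g protein for $1.80 (total $3.15, still need 40.0 g).
Take 1 serving of tofu: +12.0 g protein for $1.30 (total $4.45, still need 28.0 g).
Take 1 serving of whole-barley bread: +4.0 g protein for $0.50 (total $4.95, still need 24.0 g).
Take 1 serving of salmon: +24.0 g protein for $4.20 (total $9.15, still need 0.0 g).
Greedy by cheapest-per-g is optimal for a single linear constraint, so the minimum cost is $9.15.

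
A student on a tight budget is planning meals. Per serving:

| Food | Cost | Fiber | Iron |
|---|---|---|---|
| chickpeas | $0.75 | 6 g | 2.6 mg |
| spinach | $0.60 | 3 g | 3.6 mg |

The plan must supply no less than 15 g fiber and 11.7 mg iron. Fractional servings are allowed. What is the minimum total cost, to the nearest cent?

$2.38

chickpeas only: max(15/6, 11.7/2.6) = 4.5 servings → $3.38.
spinach only: max(15/3, 11.7/3.6) = 5 servings → $3.00.
chickpeas + spinach with both tight: 1.37 servings and 2.261 servings → $2.38.
Cheapest feasible corner: $2.38.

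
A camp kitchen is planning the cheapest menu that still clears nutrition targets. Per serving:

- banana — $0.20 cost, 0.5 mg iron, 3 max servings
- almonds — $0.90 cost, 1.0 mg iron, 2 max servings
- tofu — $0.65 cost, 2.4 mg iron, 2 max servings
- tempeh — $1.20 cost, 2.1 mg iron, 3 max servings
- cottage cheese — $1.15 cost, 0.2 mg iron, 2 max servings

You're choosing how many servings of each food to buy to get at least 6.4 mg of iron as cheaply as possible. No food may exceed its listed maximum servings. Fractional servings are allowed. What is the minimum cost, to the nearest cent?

$1.96

Cost per mg of iron: tofu $0.2708, banana $0.4000, tempeh $0.5714, almonds $0.9000, cottage cheese $5.7500.
Take 2 servings of tofu: +4.8 mg iron for $1.30 (total $1.30, still need 1.6 mg).
Take 3 servings of banana: +1.5 mg iron for $0.60 (total $1.90, still need 0.1 mg).
Take 0.04762 servings of tempeh: +0.1 mg iron for $0.06 (total $1.96, still need 0.0 mg).
Greedy by cheapest-per-mg is optimal for a single linear constraint, so the minimum cost is $1.96.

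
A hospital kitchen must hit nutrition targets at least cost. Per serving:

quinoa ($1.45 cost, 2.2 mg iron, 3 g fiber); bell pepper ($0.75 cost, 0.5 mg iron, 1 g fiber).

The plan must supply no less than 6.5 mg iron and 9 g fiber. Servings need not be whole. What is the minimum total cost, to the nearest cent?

$4.35

With two linear requirements the optimum uses one or two foods; enumerate the corners.
quinoa only: max(6.5/2.2, 9/3) = 3 servings → $4.35.
bell pepper only: max(6.5/0.5, 9/1) = 13 servings → $9.75.
quinoa + bell pepper with both tight: 2.857 servings and 0.4286 servings → $4.46.
Cheapest feasible corner: $4.35.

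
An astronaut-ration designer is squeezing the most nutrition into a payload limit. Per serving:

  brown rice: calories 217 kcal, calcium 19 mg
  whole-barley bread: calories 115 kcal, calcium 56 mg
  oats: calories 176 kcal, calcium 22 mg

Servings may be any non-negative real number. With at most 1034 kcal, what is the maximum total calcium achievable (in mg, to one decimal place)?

503.5 mg

Calcium per kcal: whole-barley bread 0.487, oats 0.125, brown rice 0.08756.
With no serving limits, spend the whole calories allowance on whole-barley bread: 1034 kcal / 115 kcal × 56 mg = 503.5 mg.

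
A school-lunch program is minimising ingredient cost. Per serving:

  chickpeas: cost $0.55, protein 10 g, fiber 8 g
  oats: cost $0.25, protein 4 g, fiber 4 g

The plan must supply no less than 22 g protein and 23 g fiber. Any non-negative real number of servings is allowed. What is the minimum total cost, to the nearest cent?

$1.44

Check every corner: each single food scaled to meet both minima, and each pair solved so both constraints bind.
chickpeas only: max(22/10, 23/8) = 2.875 servings → $1.58.
oats only: max(22/4, 23/4) = 5.75 servings → $1.44.
chickpeas + oats: the both-tight solution has a negative serving — not a feasible corner.
The minimum over all feasible corners is $1.44.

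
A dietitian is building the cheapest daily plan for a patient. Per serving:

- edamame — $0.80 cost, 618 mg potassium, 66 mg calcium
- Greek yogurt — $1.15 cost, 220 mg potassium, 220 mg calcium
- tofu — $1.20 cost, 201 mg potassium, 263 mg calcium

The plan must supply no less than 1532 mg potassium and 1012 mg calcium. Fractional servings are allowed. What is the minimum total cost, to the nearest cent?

$5.28

Minimising a linear cost over {potassium ≥ 1532, calcium ≥ 1012, servings ≥ 0} — the optimum is at a vertex, using one or two foods.
edamame only: max(1532/618, 1012/66) = 15.33 servings → $12.27.
Greek yogurt only: max(1532/220, 1012/220) = 6.964 servings → $8.01.
tofu only: max(1532/201, 1012/263) = 7.622 servings → $9.15.
edamame + Greek yogurt with both tight: 0.942 servings and 4.317 servings → $5.72.
edamame + tofu with both tight: 1.337 servings and 3.513 servings → $5.28.
Greek yogurt + tofu with both targets exact would need a negative amount; discard.
The minimum over all feasible corners is $5.28.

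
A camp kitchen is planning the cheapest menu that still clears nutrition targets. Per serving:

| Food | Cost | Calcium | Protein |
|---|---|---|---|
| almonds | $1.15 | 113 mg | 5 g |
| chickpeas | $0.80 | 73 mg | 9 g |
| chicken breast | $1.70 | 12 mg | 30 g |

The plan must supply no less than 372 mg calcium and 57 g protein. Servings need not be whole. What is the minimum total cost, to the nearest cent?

almonds only: max(372/113, 57/5) = 11.4 servings → $13.11.
chickpeas only: max(372/73, 57/9) = 6.333 servings → $5.07.
chicken breast only: max(372/12, 57/30) = 31 servings → $52.70.
almonds + chickpeas: intersection lies outside the first quadrant.
almonds + chicken breast with both tight: 3.146 servings and 1.376 servings → $5.96.
chickpeas + chicken breast with both tight: 5.032 servings and 0.3905 servings → $4.69.
The minimum over all feasible corners is $4.69.

$4.69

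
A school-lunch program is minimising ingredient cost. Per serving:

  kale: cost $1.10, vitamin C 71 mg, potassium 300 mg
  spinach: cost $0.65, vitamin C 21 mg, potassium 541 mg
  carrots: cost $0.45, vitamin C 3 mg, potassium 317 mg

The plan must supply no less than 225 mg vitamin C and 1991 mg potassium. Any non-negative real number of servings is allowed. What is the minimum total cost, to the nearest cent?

At the optimum either one food covers both requirements or two foods hit both targets exactly; no other combination can be cheaper.
kale only: max(225/71, 1991/300) = 6.637 servings → $7.30.
spinach only: max(225/21, 1991/541) = 10.71 servings → $6.96.
carrots only: max(225/3, 1991/317) = 75 servings → $33.75.
kale + spinach with both tight: 2.489 servings and 2.3 servings → $4.23.
kale + carrots with both tight: 3.025 servings and 3.418 servings → $4.87.
spinach + carrots with both targets exact would need a negative amount; discard.
Cheapest feasible corner: $4.23.

$4.23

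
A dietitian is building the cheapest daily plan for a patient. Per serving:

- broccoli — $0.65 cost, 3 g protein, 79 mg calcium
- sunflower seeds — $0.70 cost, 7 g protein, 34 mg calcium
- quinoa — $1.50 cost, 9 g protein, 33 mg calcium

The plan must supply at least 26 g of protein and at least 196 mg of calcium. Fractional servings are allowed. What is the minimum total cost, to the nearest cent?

A basic optimal solution has at most two foods positive. Try each food alone and each pair with both targets met exactly.
broccoli only: max(26/3, 196/79) = 8.667 servings → $5.63.
sunflower seeds only: max(26/7, 196/34) = 5.765 servings → $4.04.
quinoa only: max(26/9, 196/33) = 5.939 servings → $8.91.
broccoli + sunflower seeds with both tight: 1.082 servings and 3.251 servings → $2.98.
broccoli + quinoa with both tight: 1.48 servings and 2.395 servings → $4.56.
sunflower seeds + quinoa: the both-tight solution has a negative serving — not a feasible corner.
Cheapest feasible corner: $2.98.

$2.98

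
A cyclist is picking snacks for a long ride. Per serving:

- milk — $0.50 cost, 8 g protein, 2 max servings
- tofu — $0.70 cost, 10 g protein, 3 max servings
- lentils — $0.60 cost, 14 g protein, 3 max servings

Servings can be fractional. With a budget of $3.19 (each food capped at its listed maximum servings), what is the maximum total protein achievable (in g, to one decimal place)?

Protein per dollar: lentils 23.33, milk 16, tofu 14.29.
Take 3 servings of lentils: spends $1.80, +42.0 g protein (running total 42.0 g).
Take 2 servings of milk: spends $1.00, +16.0 g protein (running total 58.0 g).
Take 0.5571 servings of tofu: spends $0.39, +5.6 g protein (running total 63.6 g).
Greedy by best ratio exhausts the cost allowance optimally: 63.6 g.

63.6 g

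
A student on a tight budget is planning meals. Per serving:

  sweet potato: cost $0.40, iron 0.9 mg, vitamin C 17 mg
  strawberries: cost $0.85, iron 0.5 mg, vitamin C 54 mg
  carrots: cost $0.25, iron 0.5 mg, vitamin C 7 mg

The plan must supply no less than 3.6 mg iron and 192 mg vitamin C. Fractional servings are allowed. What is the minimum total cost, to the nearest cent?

$3.35

With two linear requirements the optimum uses one or two foods; enumerate the corners.
sweet potato only: max(3.6/0.9, 192/17) = 11.29 servings → $4.52.
strawberries only: max(3.6/0.5, 192/54) = 7.2 servings → $6.12.
carrots only: max(3.6/0.5, 192/7) = 27.43 servings → $6.86.
sweet potato + strawberries with both tight: 2.454 servings and 2.783 servings → $3.35.
sweet potato + carrots: the both-tight solution has a negative serving — not a feasible corner.
strawberries + carrots with both tight: 3.013 servings and 4.187 servings → $3.61.
So the least-cost plan costs $3.35.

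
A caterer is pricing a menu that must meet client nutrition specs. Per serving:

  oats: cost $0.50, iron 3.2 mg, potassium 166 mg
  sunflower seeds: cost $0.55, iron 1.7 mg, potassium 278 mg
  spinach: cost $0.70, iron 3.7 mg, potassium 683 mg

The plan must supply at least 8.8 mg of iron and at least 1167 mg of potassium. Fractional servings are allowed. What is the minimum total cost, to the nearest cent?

Two binding constraints pin down two serving amounts, so the optimal mix uses at most two foods. The candidates are each food alone (scaled to the tighter of iron/potassium) and each pair with both constraints tight.
oats only: max(8.8/3.2, 1167/166) = 7.03 servings → $3.52.
sunflower seeds only: max(8.8/1.7, 1167/278) = 5.176 servings → $2.85.
spinach only: max(8.8/3.7, 1167/683) = 2.378 servings → $1.66.
oats + sunflower seeds with both tight: 0.7614 servings and 3.743 servings → $2.44.
oats + spinach with both tight: 1.077 servings and 1.447 servings → $1.55.
sunflower seeds + spinach: the both-tight solution has a negative serving — not a feasible corner.
So the least-cost plan costs $1.55.

$1.55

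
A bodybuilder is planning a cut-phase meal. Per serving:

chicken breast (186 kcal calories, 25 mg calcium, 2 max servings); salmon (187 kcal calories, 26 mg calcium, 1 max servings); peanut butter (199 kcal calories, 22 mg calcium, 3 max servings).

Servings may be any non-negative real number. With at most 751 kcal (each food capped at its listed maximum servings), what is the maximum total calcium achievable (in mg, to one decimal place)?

97.2 mg

Calcium per kcal: salmon 0.139, chicken breast 0.1344, peanut butter 0.1106.
Take 1 serving of salmon: uses 187 kcal, +26.0 mg calcium (running total 26.0 mg).
Take 2 servings of chicken breast: uses 372 kcal, +50.0 mg calcium (running total 76.0 mg).
Take 0.9648 servings of peanut butter: uses 192 kcal, +21.2 mg calcium (running total 97.2 mg).
Greedy by best ratio exhausts the calories allowance optimally: 97.2 mg.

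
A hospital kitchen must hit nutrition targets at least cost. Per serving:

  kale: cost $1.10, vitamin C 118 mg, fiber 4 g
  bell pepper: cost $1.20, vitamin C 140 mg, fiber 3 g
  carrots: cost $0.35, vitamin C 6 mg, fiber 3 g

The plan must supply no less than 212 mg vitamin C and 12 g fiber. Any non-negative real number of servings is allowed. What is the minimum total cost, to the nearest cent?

$2.48

An LP optimum is at a vertex; with two nutrient constraints at most two foods are used. Check each candidate.
kale only: max(212/118, 12/4) = 3 servings → $3.30.
bell pepper only: max(212/140, 12/3) = 4 servings → $4.80.
carrots only: max(212/6, 12/3) = 35.33 servings → $12.37.
kale + bell pepper: the both-tight solution has a negative serving — not a feasible corner.
kale + carrots with both tight: 1.709 servings and 1.721 servings → $2.48.
bell pepper + carrots with both tight: 1.403 servings and 2.597 servings → $2.59.
Cheapest feasible corner: $2.48.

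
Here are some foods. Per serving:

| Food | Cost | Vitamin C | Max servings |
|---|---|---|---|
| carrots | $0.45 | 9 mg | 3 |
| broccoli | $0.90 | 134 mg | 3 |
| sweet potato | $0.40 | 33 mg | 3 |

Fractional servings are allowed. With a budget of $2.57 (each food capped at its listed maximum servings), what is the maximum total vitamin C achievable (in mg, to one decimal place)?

382.6 mg

Vitamin C per dollar: broccoli 148.9, sweet potato 82.5, carrots 20.
Take 2.856 servings of broccoli: spends $2.57, +382.6 mg vitamin C (running total 382.6 mg).
Greedy by best ratio exhausts the cost allowance optimally: 382.6 mg.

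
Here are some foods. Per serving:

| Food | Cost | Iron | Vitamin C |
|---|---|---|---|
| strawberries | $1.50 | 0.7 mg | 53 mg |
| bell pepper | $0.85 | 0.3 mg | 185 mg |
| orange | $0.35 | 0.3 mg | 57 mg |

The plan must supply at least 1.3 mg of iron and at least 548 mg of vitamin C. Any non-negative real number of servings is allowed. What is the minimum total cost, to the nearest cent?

$2.69

With two linear requirements the optimum uses one or two foods; enumerate the corners.
strawberries only: max(1.3/0.7, 548/53) = 10.34 servings → $15.51.
bell pepper only: max(1.3/0.3, 548/185) = 4.333 servings → $3.68.
orange only: max(1.3/0.3, 548/57) = 9.614 servings → $3.36.
strawberries + bell pepper with both tight: 0.6699 servings and 2.77 servings → $3.36.
strawberries + orange with both targets exact would need a negative amount; discard.
bell pepper + orange with both tight: 2.352 servings and 1.982 servings → $2.69.
The minimum over all feasible corners is $2.69.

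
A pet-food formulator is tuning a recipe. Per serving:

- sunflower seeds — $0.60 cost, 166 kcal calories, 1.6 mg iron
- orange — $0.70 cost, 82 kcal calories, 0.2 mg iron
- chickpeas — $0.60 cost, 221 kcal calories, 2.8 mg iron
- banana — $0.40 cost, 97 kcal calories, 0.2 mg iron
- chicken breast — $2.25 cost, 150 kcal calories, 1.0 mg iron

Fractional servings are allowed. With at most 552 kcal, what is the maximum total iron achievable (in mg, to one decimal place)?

Iron per kcal: chickpeas 0.01267, sunflower seeds 0.009639, chicken breast 0.006667, orange 0.002439, banana 0.002062.
With no serving limits, spend the whole calories allowance on chickpeas: 552 kcal / 221 kcal × 2.8 mg = 7.0 mg.

7.0 mg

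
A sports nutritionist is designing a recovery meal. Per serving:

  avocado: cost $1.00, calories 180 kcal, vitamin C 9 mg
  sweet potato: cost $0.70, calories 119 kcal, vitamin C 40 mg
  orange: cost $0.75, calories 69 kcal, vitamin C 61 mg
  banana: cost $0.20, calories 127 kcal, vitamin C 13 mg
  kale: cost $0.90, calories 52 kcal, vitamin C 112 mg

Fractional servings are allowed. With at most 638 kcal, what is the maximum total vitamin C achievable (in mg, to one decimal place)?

1374.2 mg

Vitamin C per kcal: kale 2.154, orange 0.8841, sweet potato 0.3361, banana 0.1024, avocado 0.05.
With no serving limits, spend the whole calories allowance on kale: 638 kcal / 52 kcal × 112 mg = 1374.2 mg.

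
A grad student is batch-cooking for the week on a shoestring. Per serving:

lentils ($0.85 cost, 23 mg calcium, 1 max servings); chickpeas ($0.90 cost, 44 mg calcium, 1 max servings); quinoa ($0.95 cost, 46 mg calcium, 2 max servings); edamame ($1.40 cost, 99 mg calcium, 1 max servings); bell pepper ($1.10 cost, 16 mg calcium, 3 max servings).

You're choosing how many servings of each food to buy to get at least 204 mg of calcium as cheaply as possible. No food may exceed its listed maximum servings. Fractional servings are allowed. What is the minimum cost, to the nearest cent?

Cost per mg of calcium: edamame $0.0141, chickpeas $0.0205, quinoa $0.0207, lentils $0.0370, bell pepper $0.0688.
Take 1 serving of edamame: +99.0 mg calcium for $1.40 (total $1.40, still need 105.0 mg).
Take 1 serving of chickpeas: +44.0 mg calcium for $0.90 (total $2.30, still need 61.0 mg).
Take 1.326 servings of quinoa: +61.0 mg calcium for $1.26 (total $3.56, still need 0.0 mg).
Filling from the cheapest source first is optimal under one linear minimum: $3.56.

$3.56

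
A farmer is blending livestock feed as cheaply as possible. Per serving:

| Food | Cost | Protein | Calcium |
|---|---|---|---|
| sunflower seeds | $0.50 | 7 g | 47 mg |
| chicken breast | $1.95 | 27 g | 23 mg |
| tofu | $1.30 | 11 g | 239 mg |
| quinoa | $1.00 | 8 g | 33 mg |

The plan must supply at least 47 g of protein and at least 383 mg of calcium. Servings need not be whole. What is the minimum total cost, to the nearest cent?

$3.57

At the optimum either one food covers both requirements or two foods hit both targets exactly; no other combination can be cheaper.
sunflower seeds only: max(47/7, 383/47) = 8.149 servings → $4.07.
chicken breast only: max(47/27, 383/23) = 16.65 servings → $32.47.
tofu only: max(47/11, 383/239) = 4.273 servings → $5.55.
quinoa only: max(47/8, 383/33) = 11.61 servings → $11.61.
sunflower seeds + chicken breast: the both-tight solution has a negative serving — not a feasible corner.
sunflower seeds + tofu with both tight: 6.073 servings and 0.4083 servings → $3.57.
sunflower seeds + quinoa with both targets exact would need a negative amount; discard.
chicken breast + tofu with both tight: 1.132 servings and 1.494 servings → $4.15.
chicken breast + quinoa: intersection lies outside the first quadrant.
tofu + quinoa with both tight: 0.9768 servings and 4.532 servings → $5.80.
The minimum over all feasible corners is $3.57.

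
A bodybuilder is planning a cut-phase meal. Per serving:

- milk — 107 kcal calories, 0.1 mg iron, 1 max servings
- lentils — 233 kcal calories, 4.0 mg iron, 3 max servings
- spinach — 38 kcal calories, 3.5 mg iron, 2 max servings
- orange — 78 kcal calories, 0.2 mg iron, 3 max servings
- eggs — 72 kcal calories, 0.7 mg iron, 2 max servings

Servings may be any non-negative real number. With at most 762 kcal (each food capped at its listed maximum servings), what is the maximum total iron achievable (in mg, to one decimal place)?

18.8 mg

Iron per kcal: spinach 0.09211, lentils 0.01717, eggs 0.009722, orange 0.002564, milk 0.0009346.
Take 2 servings of spinach: uses 76 kcal, +7.0 mg iron (running total 7.0 mg).
Take 2.944 servings of lentils: uses 686 kcal, +11.8 mg iron (running total 18.8 mg).
Filling greedily by iron-per-kcal is optimal for one linear limit, giving 18.8 mg.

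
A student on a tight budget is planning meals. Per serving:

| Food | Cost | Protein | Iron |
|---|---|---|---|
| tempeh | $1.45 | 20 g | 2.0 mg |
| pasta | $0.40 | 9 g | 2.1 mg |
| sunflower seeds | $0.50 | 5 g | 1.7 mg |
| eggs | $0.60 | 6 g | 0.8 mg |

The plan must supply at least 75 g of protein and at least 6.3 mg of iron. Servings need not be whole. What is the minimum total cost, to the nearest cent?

Check every corner: each single food scaled to meet both minima, and each pair solved so both constraints bind.
tempeh only: max(75/20, 6.3/2.0) = 3.75 servings → $5.44.
pasta only: max(75/9, 6.3/2.1) = 8.333 servings → $3.33.
sunflower seeds only: max(75/5, 6.3/1.7) = 15 servings → $7.50.
eggs only: max(75/6, 6.3/0.8) = 12.5 servings → $7.50.
tempeh + pasta with both targets exact would need a negative amount; discard.
tempeh + sunflower seeds: intersection lies outside the first quadrant.
tempeh + eggs: intersection lies outside the first quadrant.
pasta + sunflower seeds: the both-tight solution has a negative serving — not a feasible corner.
pasta + eggs: intersection lies outside the first quadrant.
sunflower seeds + eggs with both targets exact would need a negative amount; discard.
So the least-cost plan costs $3.33.

$3.33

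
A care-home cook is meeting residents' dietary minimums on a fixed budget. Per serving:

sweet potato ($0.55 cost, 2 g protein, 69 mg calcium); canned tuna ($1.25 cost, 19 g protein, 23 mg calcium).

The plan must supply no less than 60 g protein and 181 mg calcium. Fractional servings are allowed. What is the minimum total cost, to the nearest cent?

$4.63

With two linear requirements the optimum uses one or two foods; enumerate the corners.
sweet potato only: max(60/2, 181/69) = 30 servings → $16.50.
canned tuna only: max(60/19, 181/23) = 7.87 servings → $9.84.
sweet potato + canned tuna with both tight: 1.628 servings and 2.987 servings → $4.63.
Cheapest feasible corner: $4.63.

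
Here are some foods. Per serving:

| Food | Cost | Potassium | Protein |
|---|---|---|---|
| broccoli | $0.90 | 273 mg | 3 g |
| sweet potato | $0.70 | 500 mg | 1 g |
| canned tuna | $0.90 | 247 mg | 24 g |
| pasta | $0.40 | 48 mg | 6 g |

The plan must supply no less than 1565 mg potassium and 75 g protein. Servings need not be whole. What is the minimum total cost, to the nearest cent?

$3.89

Minimising a linear cost over {potassium ≥ 1565, protein ≥ 75, servings ≥ 0} — the optimum is at a vertex, using one or two foods.
broccoli only: max(1565/273, 75/3) = 25 servings → $22.50.
sweet potato only: max(1565/500, 75/1) = 75 servings → $52.50.
canned tuna only: max(1565/247, 75/24) = 6.336 servings → $5.70.
pasta only: max(1565/48, 75/6) = 32.6 servings → $13.04.
broccoli + sweet potato with both targets exact would need a negative amount; discard.
broccoli + canned tuna with both tight: 3.276 servings and 2.716 servings → $5.39.
broccoli + pasta with both tight: 3.876 servings and 10.56 servings → $7.71.
sweet potato + canned tuna with both tight: 1.62 servings and 3.058 servings → $3.89.
sweet potato + pasta with both tight: 1.961 servings and 12.17 servings → $6.24.
canned tuna + pasta: intersection lies outside the first quadrant.
Cheapest feasible corner: $3.89.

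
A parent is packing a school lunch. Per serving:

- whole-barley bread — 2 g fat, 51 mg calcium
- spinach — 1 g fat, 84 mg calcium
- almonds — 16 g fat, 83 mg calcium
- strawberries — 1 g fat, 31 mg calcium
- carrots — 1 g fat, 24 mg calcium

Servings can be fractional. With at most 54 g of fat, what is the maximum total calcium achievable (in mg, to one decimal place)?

4536.0 mg

Calcium per g fat: spinach 84, strawberries 31, whole-barley bread 25.5, carrots 24, almonds 5.188.
With no serving limits, spend the whole fat allowance on spinach: 54 g / 1 g × 84 mg = 4536.0 mg.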